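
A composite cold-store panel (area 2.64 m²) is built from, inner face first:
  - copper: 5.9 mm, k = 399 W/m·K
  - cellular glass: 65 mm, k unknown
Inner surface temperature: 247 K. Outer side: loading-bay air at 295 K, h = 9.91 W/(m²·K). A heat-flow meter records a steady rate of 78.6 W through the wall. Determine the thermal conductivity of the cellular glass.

k ≈ 0.043 W/(m·K)

Model the wall as resistances in series:
R_copper = L/(kA) = 0.0059/(399×2.64) = 5.601×10^-6 K/W
R_outer film = 1/(h_o·A) = 1/(9.91×2.64) = 0.03822 K/W
Sum of known resistances R_other = 0.03823 K/W
Total R = ΔT/Q = 48/78.6 = 0.6107 K/W
R_cellular glass = R_total − R_other = 0.5725 K/W
k = L/(R·A) = 0.065/(0.5725×2.64)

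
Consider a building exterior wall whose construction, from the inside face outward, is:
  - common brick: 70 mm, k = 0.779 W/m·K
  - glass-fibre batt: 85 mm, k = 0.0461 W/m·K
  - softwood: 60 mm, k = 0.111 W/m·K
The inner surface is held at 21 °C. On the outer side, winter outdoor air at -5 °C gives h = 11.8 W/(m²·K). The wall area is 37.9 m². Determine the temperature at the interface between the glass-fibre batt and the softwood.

T ≈ 1.35 °C

Thermal resistances in series:
R_common brick = L/(kA) = 0.07/(0.779×37.9) = 0.002371 K/W
R_glass-fibre batt = L/(kA) = 0.085/(0.0461×37.9) = 0.04865 K/W
R_softwood = L/(kA) = 0.06/(0.111×37.9) = 0.01426 K/W
R_outer film = 1/(h_o·A) = 1/(11.8×37.9) = 0.002236 K/W
R_total = 0.06752 K/W;  Q = ΔT/R_total = 26/0.06752 = 385.1 W
T_interface = T_inner − Q·ΣR(inner→interface) = 21 − 385×0.05102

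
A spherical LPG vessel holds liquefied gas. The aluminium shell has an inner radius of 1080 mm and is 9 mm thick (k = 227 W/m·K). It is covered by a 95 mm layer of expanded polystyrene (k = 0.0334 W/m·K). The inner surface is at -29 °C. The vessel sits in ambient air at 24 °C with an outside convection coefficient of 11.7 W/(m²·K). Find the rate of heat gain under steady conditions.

For a spherical shell R = (1/r₁ − 1/r₂)/(4πk); film R = 1/(h·4πr²). In series:
R_aluminium shell = (1/1.08 − 1/1.089)/(4π×227) = 2.683×10^-6 K/W
R_expanded polystyrene = (1/1.089 − 1/1.184)/(4π×0.0334) = 0.1755 K/W
R_outer film = 1/(h·4πr_o²) = 1/(11.7×4π×1.184²) = 0.004852 K/W
R_total = 0.1804 K/W
Q = ΔT/R_total = 53/0.1804

Q ≈ 294 W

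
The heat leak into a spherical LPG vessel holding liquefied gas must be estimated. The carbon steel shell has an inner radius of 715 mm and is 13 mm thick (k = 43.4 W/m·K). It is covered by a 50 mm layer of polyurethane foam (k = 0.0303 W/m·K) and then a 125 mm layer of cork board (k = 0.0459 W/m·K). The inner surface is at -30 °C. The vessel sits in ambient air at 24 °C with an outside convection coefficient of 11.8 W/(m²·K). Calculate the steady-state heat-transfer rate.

Q ≈ 98.4 W

For a spherical shell R = (1/r₁ − 1/r₂)/(4πk); film R = 1/(h·4πr²). In series:
R_carbon steel shell = (1/0.715 − 1/0.728)/(4π×43.4) = 4.579×10^-5 K/W
R_polyurethane foam = (1/0.728 − 1/0.778)/(4π×0.0303) = 0.2318 K/W
R_cork board = (1/0.778 − 1/0.903)/(4π×0.0459) = 0.3085 K/W
R_outer film = 1/(h·4πr_o²) = 1/(11.8×4π×0.903²) = 0.008271 K/W
R_total = 0.5486 K/W
Q = ΔT/R_total = 54/0.5486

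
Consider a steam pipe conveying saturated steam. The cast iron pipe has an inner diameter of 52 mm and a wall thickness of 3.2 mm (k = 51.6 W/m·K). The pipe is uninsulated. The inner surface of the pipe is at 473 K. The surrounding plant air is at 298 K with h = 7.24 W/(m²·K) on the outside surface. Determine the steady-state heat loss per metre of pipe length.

For a radial system each layer contributes R = ln(r_out/r_in)/(2πkL); films add R = 1/(hA).
R_cast iron pipe wall = ln(29.2/26)/(2π×51.6×1) = 3.58×10^-4 K/W
R_outer film = 1/(h_o·2πr_oL) = 1/(7.24×2π×0.0292×1) = 0.7528 K/W
R_total = 0.7532 K/W
Q = ΔT/R_total = 175/0.7532

q′ ≈ 232 W/m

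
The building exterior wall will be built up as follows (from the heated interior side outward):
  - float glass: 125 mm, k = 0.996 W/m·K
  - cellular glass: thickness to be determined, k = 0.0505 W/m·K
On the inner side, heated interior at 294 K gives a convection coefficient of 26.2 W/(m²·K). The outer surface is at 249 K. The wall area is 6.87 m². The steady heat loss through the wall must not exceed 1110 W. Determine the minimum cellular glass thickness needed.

L ≈ 5.8 mm

Using the resistance-network approach (series):
R_inner film = 1/(h_i·A) = 1/(26.2×6.87) = 0.005556 K/W
R_float glass = L/(kA) = 0.125/(0.996×6.87) = 0.01827 K/W
Sum of the known resistances R_other = 0.02382 K/W
Required total resistance R_tot = ΔT/Q_allow = 45/1110 = 0.04054 K/W
R_cellular glass = R_tot − R_other = 0.01672 K/W
L = R·k·A = 0.01672×0.0505×6.87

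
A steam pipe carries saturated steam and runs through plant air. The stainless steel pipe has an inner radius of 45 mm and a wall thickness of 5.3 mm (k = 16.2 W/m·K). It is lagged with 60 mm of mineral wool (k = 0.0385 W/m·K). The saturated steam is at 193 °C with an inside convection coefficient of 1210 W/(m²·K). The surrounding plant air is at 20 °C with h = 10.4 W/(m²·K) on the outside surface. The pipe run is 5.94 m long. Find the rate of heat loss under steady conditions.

Q ≈ 303 W

Radial resistances (cylindrical: R_cond = ln(r_o/r_i)/(2πkL), R_conv = 1/(h·2πrL)):
R_inner film = 1/(h_i·2πr₁L) = 1/(1210×2π×0.045×5.94) = 4.921×10^-4 K/W
R_stainless steel pipe wall = ln(50.3/45)/(2π×16.2×5.94) = 1.842×10^-4 K/W
R_mineral wool = ln(110.3/50.3)/(2π×0.0385×5.94) = 0.5465 K/W
R_outer film = 1/(h_o·2πr_oL) = 1/(10.4×2π×0.1103×5.94) = 0.02336 K/W
R_total = 0.5705 K/W
Q = ΔT/R_total = 173/0.5705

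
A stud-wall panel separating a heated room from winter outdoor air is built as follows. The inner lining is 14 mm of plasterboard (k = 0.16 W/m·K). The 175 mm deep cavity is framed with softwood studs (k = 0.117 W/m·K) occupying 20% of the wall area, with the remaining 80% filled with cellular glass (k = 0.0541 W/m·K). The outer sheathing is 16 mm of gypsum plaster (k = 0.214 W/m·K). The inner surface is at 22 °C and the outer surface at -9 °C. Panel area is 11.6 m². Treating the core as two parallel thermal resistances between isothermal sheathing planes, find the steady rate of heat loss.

Q ≈ 129 W

Sheathing layers in series; stud and cavity paths in parallel between them.
R_inner = 0.014/(0.16×11.6) = 0.007543 K/W
R_stud  = 0.175/(0.117×0.2×11.6) = 0.6447 K/W
R_cav   = 0.175/(0.0541×0.8×11.6) = 0.3486 K/W
1/R_core = 1/R_stud + 1/R_cav → R_core = 0.2262 K/W
R_outer = 0.016/(0.214×11.6) = 0.006445 K/W
R_total = 0.2402 K/W
Q = ΔT/R_total = 31/0.2402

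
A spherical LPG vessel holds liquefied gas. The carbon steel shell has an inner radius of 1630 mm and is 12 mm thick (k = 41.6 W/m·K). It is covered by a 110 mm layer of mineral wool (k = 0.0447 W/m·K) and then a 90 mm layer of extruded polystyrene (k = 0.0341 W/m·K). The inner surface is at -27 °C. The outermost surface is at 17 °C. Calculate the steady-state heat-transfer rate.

Q ≈ 330 W

For a spherical shell R = (1/r₁ − 1/r₂)/(4πk); film R = 1/(h·4πr²). In series:
R_carbon steel shell = (1/1.63 − 1/1.642)/(4π×41.6) = 8.577×10^-6 K/W
R_mineral wool = (1/1.642 − 1/1.752)/(4π×0.0447) = 0.06807 K/W
R_extruded polystyrene = (1/1.752 − 1/1.842)/(4π×0.0341) = 0.06508 K/W
R_total = 0.1332 K/W
Q = ΔT/R_total = 44/0.1332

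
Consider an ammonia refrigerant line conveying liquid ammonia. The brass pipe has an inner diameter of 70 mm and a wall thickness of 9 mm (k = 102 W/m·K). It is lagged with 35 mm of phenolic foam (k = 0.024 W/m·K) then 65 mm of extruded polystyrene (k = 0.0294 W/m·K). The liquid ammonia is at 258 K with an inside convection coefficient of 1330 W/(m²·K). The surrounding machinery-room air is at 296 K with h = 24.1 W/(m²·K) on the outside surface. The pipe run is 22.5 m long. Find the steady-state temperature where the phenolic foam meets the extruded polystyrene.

Cylindrical conduction, so R = ln(r₂/r₁)/(2πkL) per layer, in series:
R_inner film = 1/(h_i·2πr₁L) = 1/(1330×2π×0.035×22.5) = 1.52×10^-4 K/W
R_brass pipe wall = ln(44/35)/(2π×102×22.5) = 1.587×10^-5 K/W
R_phenolic foam = ln(79/44)/(2π×0.024×22.5) = 0.1725 K/W
R_extruded polystyrene = ln(144/79)/(2π×0.0294×22.5) = 0.1444 K/W
R_outer film = 1/(h_o·2πr_oL) = 1/(24.1×2π×0.144×22.5) = 0.002038 K/W
R_total = 0.3191 K/W
Q = ΔT/R_total = 38/0.3191
Q = 119 W
T_interface = T_inner + Q·ΣR(inner→interface) = 258 + 119×0.1727

T ≈ 279 K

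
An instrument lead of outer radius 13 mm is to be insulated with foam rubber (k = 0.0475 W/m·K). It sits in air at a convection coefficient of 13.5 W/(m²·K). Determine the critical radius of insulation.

r_cr ≈ 3.52 mm

For a cylinder r_cr = k/h = 0.0475/13.5
r_cr = 3.52 mm; since the bare radius (13 mm) is above r_cr, any added insulation will reduce heat loss.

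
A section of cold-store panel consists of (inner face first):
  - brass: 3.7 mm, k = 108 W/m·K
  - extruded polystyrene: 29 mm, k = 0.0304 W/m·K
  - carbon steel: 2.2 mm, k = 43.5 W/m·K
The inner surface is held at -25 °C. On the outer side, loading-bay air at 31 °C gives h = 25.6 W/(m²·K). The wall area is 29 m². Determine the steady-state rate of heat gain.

Model the wall as resistances in series:
R_brass = L/(kA) = 0.0037/(108×29) = 1.181×10^-6 K/W
R_extruded polystyrene = L/(kA) = 0.029/(0.0304×29) = 0.03289 K/W
R_carbon steel = L/(kA) = 0.0022/(43.5×29) = 1.744×10^-6 K/W
R_outer film = 1/(h_o·A) = 1/(25.6×29) = 0.001347 K/W
R_total = 0.03424 K/W
Q = ΔT / R_total = 56 / 0.03424

Q ≈ 1640 W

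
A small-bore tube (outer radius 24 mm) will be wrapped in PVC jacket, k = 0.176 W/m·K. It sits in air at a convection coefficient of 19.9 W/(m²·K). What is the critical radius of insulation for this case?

r_cr ≈ 8.84 mm

For a cylinder r_cr = k/h = 0.176/19.9
r_cr = 8.84 mm; since the bare radius (24 mm) is above r_cr, any added insulation will reduce heat loss.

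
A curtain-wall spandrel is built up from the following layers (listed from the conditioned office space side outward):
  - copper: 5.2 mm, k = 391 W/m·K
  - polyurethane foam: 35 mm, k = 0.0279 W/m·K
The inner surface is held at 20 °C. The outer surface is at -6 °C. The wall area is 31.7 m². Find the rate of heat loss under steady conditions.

Model the wall as resistances in series:
R_copper = L/(kA) = 0.0052/(391×31.7) = 4.195×10^-7 K/W
R_polyurethane foam = L/(kA) = 0.035/(0.0279×31.7) = 0.03957 K/W
R_total = 0.03957 K/W
Q = ΔT / R_total = 26 / 0.03957

Q ≈ 657 W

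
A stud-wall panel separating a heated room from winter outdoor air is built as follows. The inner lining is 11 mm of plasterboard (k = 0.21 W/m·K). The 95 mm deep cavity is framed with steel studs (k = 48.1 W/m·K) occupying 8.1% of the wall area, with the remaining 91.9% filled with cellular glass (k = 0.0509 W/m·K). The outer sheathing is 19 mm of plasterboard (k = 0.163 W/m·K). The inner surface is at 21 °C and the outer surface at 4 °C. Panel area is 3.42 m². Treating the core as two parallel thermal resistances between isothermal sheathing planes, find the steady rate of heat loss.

Q ≈ 301 W

Sheathing layers in series; stud and cavity paths in parallel between them.
R_inner = 0.011/(0.21×3.42) = 0.01532 K/W
R_stud  = 0.095/(48.1×0.081×3.42) = 0.00713 K/W
R_cav   = 0.095/(0.0509×0.919×3.42) = 0.5938 K/W
1/R_core = 1/R_stud + 1/R_cav → R_core = 0.007045 K/W
R_outer = 0.019/(0.163×3.42) = 0.03408 K/W
R_total = 0.05644 K/W
Q = ΔT/R_total = 17/0.05644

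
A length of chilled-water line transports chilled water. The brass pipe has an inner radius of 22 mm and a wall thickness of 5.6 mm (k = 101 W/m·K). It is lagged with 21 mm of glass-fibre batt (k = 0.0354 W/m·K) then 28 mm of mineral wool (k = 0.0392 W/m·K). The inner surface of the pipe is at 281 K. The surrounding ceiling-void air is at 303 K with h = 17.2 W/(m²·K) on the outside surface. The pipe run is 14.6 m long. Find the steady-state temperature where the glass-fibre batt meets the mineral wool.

T ≈ 293 K

Treating each annulus and film as a series resistance:
R_brass pipe wall = ln(27.6/22)/(2π×101×14.6) = 2.448×10^-5 K/W
R_glass-fibre batt = ln(48.6/27.6)/(2π×0.0354×14.6) = 0.1742 K/W
R_mineral wool = ln(76.6/48.6)/(2π×0.0392×14.6) = 0.1265 K/W
R_outer film = 1/(h_o·2πr_oL) = 1/(17.2×2π×0.0766×14.6) = 0.008274 K/W
R_total = 0.3091 K/W
Q = ΔT/R_total = 22/0.3091
Q = 71.2 W
T_interface = T_inner + Q·ΣR(inner→interface) = 281 + 71.2×0.1743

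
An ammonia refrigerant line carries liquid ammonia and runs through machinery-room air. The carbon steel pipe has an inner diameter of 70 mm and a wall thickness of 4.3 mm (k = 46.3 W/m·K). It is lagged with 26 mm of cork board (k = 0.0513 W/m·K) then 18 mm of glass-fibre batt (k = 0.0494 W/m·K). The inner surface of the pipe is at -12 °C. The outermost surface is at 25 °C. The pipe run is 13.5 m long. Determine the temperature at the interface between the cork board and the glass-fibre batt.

Per-layer cylindrical resistances, series-summed:
R_carbon steel pipe wall = ln(39.3/35)/(2π×46.3×13.5) = 2.951×10^-5 K/W
R_cork board = ln(65.3/39.3)/(2π×0.0513×13.5) = 0.1167 K/W
R_glass-fibre batt = ln(83.3/65.3)/(2π×0.0494×13.5) = 0.0581 K/W
R_total = 0.1748 K/W
Q = ΔT/R_total = 37/0.1748
Q = 212 W
T_interface = T_inner + Q·ΣR(inner→interface) = -12 + 212×0.1167

T ≈ 12.7 °C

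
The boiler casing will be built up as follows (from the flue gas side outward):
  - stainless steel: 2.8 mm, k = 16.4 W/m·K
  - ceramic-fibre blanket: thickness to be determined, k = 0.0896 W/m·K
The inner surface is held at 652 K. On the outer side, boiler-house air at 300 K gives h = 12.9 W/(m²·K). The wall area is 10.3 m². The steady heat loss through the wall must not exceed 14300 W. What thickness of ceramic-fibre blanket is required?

Series thermal resistances:
R_stainless steel = L/(kA) = 0.0028/(16.4×10.3) = 1.658×10^-5 K/W
R_outer film = 1/(h_o·A) = 1/(12.9×10.3) = 0.007526 K/W
Sum of the known resistances R_other = 0.007543 K/W
Required total resistance R_tot = ΔT/Q_allow = 352/14300 = 0.02462 K/W
R_ceramic-fibre blanket = R_tot − R_other = 0.01707 K/W
L = R·k·A = 0.01707×0.0896×10.3

L ≈ 15.8 mm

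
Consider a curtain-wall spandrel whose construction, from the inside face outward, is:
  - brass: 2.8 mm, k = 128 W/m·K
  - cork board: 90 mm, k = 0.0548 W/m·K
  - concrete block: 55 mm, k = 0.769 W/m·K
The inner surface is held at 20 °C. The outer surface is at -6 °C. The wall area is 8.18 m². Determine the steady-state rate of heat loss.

Q ≈ 124 W

Thermal resistances in series:
R_brass = L/(kA) = 0.0028/(128×8.18) = 2.674×10^-6 K/W
R_cork board = L/(kA) = 0.09/(0.0548×8.18) = 0.2008 K/W
R_concrete block = L/(kA) = 0.055/(0.769×8.18) = 0.008743 K/W
R_total = 0.2095 K/W
Q = ΔT / R_total = 26 / 0.2095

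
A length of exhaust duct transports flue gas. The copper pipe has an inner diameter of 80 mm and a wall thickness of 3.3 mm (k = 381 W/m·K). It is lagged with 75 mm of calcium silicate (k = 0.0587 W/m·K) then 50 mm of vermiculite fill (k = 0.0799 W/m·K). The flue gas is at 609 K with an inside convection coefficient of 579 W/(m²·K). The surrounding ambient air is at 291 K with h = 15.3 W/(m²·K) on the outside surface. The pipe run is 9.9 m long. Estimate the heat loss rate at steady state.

Treating each annulus and film as a series resistance:
R_inner film = 1/(h_i·2πr₁L) = 1/(579×2π×0.04×9.9) = 6.941×10^-4 K/W
R_copper pipe wall = ln(43.3/40)/(2π×381×9.9) = 3.345×10^-6 K/W
R_calcium silicate = ln(118.3/43.3)/(2π×0.0587×9.9) = 0.2753 K/W
R_vermiculite fill = ln(168.3/118.3)/(2π×0.0799×9.9) = 0.07093 K/W
R_outer film = 1/(h_o·2πr_oL) = 1/(15.3×2π×0.1683×9.9) = 0.006243 K/W
R_total = 0.3531 K/W
Q = ΔT/R_total = 318/0.3531

Q ≈ 901 W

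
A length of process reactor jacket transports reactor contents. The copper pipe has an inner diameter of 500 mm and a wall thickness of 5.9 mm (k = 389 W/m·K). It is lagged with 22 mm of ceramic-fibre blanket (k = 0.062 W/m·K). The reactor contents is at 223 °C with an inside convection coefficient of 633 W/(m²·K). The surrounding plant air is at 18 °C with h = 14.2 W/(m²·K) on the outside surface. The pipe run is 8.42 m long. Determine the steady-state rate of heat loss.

Q ≈ 6820 W

Per-layer cylindrical resistances, series-summed:
R_inner film = 1/(h_i·2πr₁L) = 1/(633×2π×0.25×8.42) = 1.194×10^-4 K/W
R_copper pipe wall = ln(255.9/250)/(2π×389×8.42) = 1.133×10^-6 K/W
R_ceramic-fibre blanket = ln(277.9/255.9)/(2π×0.062×8.42) = 0.02514 K/W
R_outer film = 1/(h_o·2πr_oL) = 1/(14.2×2π×0.2779×8.42) = 0.00479 K/W
R_total = 0.03005 K/W
Q = ΔT/R_total = 205/0.03005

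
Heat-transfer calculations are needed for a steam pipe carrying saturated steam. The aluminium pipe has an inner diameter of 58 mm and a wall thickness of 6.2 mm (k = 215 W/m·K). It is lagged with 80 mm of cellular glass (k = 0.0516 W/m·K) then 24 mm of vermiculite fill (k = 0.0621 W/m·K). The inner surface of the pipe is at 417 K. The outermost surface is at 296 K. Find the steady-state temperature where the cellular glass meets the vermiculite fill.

T ≈ 310 K

Radial resistances (cylindrical: R_cond = ln(r_o/r_i)/(2πkL), R_conv = 1/(h·2πrL)):
R_aluminium pipe wall = ln(35.2/29)/(2π×215×1) = 1.434×10^-4 K/W
R_cellular glass = ln(115.2/35.2)/(2π×0.0516×1) = 3.657 K/W
R_vermiculite fill = ln(139.2/115.2)/(2π×0.0621×1) = 0.485 K/W
R_total = 4.142 K/W
Q = ΔT/R_total = 121/4.142
Q = 29.2 W/m
T_interface = T_inner − Q·ΣR(inner→interface) = 417 − 29.2×3.657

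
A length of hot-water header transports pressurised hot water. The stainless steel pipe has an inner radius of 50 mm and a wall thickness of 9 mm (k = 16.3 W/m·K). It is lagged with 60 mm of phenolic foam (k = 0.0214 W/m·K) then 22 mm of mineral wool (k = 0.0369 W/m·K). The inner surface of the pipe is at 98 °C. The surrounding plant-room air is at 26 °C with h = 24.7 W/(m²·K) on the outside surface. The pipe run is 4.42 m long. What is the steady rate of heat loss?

Per-layer cylindrical resistances, series-summed:
R_stainless steel pipe wall = ln(59/50)/(2π×16.3×4.42) = 3.656×10^-4 K/W
R_phenolic foam = ln(119/59)/(2π×0.0214×4.42) = 1.18 K/W
R_mineral wool = ln(141/119)/(2π×0.0369×4.42) = 0.1655 K/W
R_outer film = 1/(h_o·2πr_oL) = 1/(24.7×2π×0.141×4.42) = 0.01034 K/W
R_total = 1.357 K/W
Q = ΔT/R_total = 72/1.357

Q ≈ 53.1 W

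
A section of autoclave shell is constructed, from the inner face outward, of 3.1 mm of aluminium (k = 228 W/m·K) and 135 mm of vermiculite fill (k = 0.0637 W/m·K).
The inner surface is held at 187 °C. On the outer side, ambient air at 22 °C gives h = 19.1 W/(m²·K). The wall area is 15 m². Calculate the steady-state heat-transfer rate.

Q ≈ 1140 W

Using the resistance-network approach (series):
R_aluminium = L/(kA) = 0.0031/(228×15) = 9.064×10^-7 K/W
R_vermiculite fill = L/(kA) = 0.135/(0.0637×15) = 0.1413 K/W
R_outer film = 1/(h_o·A) = 1/(19.1×15) = 0.00349 K/W
R_total = 0.1448 K/W
Q = ΔT / R_total = 165 / 0.1448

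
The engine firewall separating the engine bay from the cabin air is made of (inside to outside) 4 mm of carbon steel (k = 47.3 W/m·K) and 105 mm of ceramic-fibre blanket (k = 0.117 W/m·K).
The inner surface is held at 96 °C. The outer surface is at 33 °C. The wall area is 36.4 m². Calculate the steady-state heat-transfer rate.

Series thermal resistances:
R_carbon steel = L/(kA) = 0.004/(47.3×36.4) = 2.323×10^-6 K/W
R_ceramic-fibre blanket = L/(kA) = 0.105/(0.117×36.4) = 0.02465 K/W
R_total = 0.02466 K/W
Q = ΔT / R_total = 63 / 0.02466

Q ≈ 2560 W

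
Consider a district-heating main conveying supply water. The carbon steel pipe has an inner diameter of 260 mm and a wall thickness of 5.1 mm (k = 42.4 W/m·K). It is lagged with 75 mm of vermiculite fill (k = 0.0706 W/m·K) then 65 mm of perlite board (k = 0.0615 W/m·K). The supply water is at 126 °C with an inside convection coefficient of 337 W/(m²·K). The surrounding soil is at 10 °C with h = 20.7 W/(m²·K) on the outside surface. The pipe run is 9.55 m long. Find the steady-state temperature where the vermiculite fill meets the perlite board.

Radial resistances (cylindrical: R_cond = ln(r_o/r_i)/(2πkL), R_conv = 1/(h·2πrL)):
R_inner film = 1/(h_i·2πr₁L) = 1/(337×2π×0.13×9.55) = 3.804×10^-4 K/W
R_carbon steel pipe wall = ln(135.1/130)/(2π×42.4×9.55) = 1.512×10^-5 K/W
R_vermiculite fill = ln(210.1/135.1)/(2π×0.0706×9.55) = 0.1042 K/W
R_perlite board = ln(275.1/210.1)/(2π×0.0615×9.55) = 0.07304 K/W
R_outer film = 1/(h_o·2πr_oL) = 1/(20.7×2π×0.2751×9.55) = 0.002927 K/W
R_total = 0.1806 K/W
Q = ΔT/R_total = 116/0.1806
Q = 642 W
T_interface = T_inner − Q·ΣR(inner→interface) = 126 − 642×0.1046

T ≈ 58.8 °C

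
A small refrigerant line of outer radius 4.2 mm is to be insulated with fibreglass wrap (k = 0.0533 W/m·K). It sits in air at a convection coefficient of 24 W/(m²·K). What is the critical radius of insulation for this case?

r_cr ≈ 2.22 mm

For a cylinder r_cr = k/h = 0.0533/24
r_cr = 2.22 mm; since the bare radius (4.2 mm) is above r_cr, any added insulation will reduce heat loss.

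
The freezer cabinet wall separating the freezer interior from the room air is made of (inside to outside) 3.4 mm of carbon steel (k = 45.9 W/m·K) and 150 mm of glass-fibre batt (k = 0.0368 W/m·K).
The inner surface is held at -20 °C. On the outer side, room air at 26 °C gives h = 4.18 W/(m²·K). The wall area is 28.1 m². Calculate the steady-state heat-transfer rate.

Treating each layer as a thermal resistance in series:
R_carbon steel = L/(kA) = 0.0034/(45.9×28.1) = 2.636×10^-6 K/W
R_glass-fibre batt = L/(kA) = 0.15/(0.0368×28.1) = 0.1451 K/W
R_outer film = 1/(h_o·A) = 1/(4.18×28.1) = 0.008514 K/W
R_total = 0.1536 K/W
Q = ΔT / R_total = 46 / 0.1536

Q ≈ 300 W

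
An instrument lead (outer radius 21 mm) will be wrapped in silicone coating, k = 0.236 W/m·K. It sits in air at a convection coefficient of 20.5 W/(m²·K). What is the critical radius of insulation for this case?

r_cr ≈ 11.5 mm

For a cylinder r_cr = k/h = 0.236/20.5
r_cr = 11.5 mm; since the bare radius (21 mm) is above r_cr, any added insulation will reduce heat loss.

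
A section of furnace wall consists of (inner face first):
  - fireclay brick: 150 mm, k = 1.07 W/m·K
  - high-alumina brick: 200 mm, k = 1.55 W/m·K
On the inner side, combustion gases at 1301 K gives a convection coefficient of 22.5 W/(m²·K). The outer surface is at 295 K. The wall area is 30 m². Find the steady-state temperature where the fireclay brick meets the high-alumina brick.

Treating each layer as a thermal resistance in series:
R_inner film = 1/(h_i·A) = 1/(22.5×30) = 0.001481 K/W
R_fireclay brick = L/(kA) = 0.15/(1.07×30) = 0.004673 K/W
R_high-alumina brick = L/(kA) = 0.2/(1.55×30) = 0.004301 K/W
R_total = 0.01046 K/W;  Q = ΔT/R_total = 1006/0.01046 = 96220 W
T_interface = T_inner − Q·ΣR(inner→interface) = 1301 − 96200×0.006154

T ≈ 709 K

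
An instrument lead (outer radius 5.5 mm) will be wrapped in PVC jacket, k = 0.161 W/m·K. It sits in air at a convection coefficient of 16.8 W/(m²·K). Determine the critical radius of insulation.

r_cr ≈ 9.58 mm

For a cylinder r_cr = k/h = 0.161/16.8
r_cr = 9.58 mm; since the bare radius (5.5 mm) is below r_cr, adding a thin layer of insulation will *increase* heat loss.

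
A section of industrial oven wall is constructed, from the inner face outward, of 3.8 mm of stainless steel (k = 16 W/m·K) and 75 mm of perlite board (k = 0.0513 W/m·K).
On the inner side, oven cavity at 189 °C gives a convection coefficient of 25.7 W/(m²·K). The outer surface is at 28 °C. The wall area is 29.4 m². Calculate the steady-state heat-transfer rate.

Series thermal resistances:
R_inner film = 1/(h_i·A) = 1/(25.7×29.4) = 0.001323 K/W
R_stainless steel = L/(kA) = 0.0038/(16×29.4) = 8.078×10^-6 K/W
R_perlite board = L/(kA) = 0.075/(0.0513×29.4) = 0.04973 K/W
R_total = 0.05106 K/W
Q = ΔT / R_total = 161 / 0.05106

Q ≈ 3150 W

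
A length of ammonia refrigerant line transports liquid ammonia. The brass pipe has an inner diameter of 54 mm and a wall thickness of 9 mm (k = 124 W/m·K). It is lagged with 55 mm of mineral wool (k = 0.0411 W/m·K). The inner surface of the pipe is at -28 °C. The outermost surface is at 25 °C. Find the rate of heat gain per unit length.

Radial resistances (cylindrical: R_cond = ln(r_o/r_i)/(2πkL), R_conv = 1/(h·2πrL)):
R_brass pipe wall = ln(36/27)/(2π×124×1) = 3.692×10^-4 K/W
R_mineral wool = ln(91/36)/(2π×0.0411×1) = 3.591 K/W
R_total = 3.591 K/W
Q = ΔT/R_total = 53/3.591

q′ ≈ 14.8 W/m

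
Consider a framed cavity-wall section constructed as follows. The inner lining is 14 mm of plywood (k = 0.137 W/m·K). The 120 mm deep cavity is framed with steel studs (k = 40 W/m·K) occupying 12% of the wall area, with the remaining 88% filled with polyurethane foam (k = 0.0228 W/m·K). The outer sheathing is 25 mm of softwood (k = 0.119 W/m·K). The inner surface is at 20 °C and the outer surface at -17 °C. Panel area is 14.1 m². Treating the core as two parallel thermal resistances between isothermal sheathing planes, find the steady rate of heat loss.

Sheathing layers in series; stud and cavity paths in parallel between them.
R_inner = 0.014/(0.137×14.1) = 0.007248 K/W
R_stud  = 0.12/(40×0.12×14.1) = 0.001773 K/W
R_cav   = 0.12/(0.0228×0.88×14.1) = 0.4242 K/W
1/R_core = 1/R_stud + 1/R_cav → R_core = 0.001766 K/W
R_outer = 0.025/(0.119×14.1) = 0.0149 K/W
R_total = 0.02391 K/W
Q = ΔT/R_total = 37/0.02391

Q ≈ 1550 W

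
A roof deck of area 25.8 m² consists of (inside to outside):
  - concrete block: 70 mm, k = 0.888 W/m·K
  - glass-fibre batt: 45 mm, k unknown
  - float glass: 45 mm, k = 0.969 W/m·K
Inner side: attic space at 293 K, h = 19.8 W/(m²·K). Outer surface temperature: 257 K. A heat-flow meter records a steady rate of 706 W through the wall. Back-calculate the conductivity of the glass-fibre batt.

Treating each layer as a thermal resistance in series:
R_inner film = 1/(h_i·A) = 1/(19.8×25.8) = 0.001958 K/W
R_concrete block = L/(kA) = 0.07/(0.888×25.8) = 0.003055 K/W
R_float glass = L/(kA) = 0.045/(0.969×25.8) = 0.0018 K/W
Sum of known resistances R_other = 0.006813 K/W
Total R = ΔT/Q = 36/706 = 0.05099 K/W
R_glass-fibre batt = R_total − R_other = 0.04418 K/W
k = L/(R·A) = 0.045/(0.04418×25.8)

k ≈ 0.0395 W/(m·K)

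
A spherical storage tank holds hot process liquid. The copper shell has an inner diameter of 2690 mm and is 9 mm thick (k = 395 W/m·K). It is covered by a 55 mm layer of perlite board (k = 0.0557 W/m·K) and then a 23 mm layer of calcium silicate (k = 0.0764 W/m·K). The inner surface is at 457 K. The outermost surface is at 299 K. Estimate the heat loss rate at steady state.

Q ≈ 2980 W

Radial (spherical) resistances in series:
R_copper shell = (1/1.345 − 1/1.354)/(4π×395) = 9.956×10^-7 K/W
R_perlite board = (1/1.354 − 1/1.409)/(4π×0.0557) = 0.04119 K/W
R_calcium silicate = (1/1.409 − 1/1.432)/(4π×0.0764) = 0.01187 K/W
R_total = 0.05306 K/W
Q = ΔT/R_total = 158/0.05306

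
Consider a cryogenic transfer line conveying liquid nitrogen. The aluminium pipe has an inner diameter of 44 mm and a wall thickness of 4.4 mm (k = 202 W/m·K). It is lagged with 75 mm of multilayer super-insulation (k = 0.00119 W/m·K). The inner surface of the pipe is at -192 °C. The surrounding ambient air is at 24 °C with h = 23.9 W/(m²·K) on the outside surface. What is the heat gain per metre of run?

Radial resistances (cylindrical: R_cond = ln(r_o/r_i)/(2πkL), R_conv = 1/(h·2πrL)):
R_aluminium pipe wall = ln(26.4/22)/(2π×202×1) = 1.437×10^-4 K/W
R_multilayer super-insulation = ln(101.4/26.4)/(2π×0.00119×1) = 180 K/W
R_outer film = 1/(h_o·2πr_oL) = 1/(23.9×2π×0.1014×1) = 0.06567 K/W
R_total = 180 K/W
Q = ΔT/R_total = 216/180

q′ ≈ 1.2 W/m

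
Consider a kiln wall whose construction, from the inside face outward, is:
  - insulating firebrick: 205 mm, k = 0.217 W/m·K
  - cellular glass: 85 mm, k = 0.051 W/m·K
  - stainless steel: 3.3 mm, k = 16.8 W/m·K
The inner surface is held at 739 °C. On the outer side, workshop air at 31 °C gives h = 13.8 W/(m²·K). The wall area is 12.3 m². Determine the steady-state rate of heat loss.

Q ≈ 3240 W

Model the wall as resistances in series:
R_insulating firebrick = L/(kA) = 0.205/(0.217×12.3) = 0.0768 K/W
R_cellular glass = L/(kA) = 0.085/(0.051×12.3) = 0.1355 K/W
R_stainless steel = L/(kA) = 0.0033/(16.8×12.3) = 1.597×10^-5 K/W
R_outer film = 1/(h_o·A) = 1/(13.8×12.3) = 0.005891 K/W
R_total = 0.2182 K/W
Q = ΔT / R_total = 708 / 0.2182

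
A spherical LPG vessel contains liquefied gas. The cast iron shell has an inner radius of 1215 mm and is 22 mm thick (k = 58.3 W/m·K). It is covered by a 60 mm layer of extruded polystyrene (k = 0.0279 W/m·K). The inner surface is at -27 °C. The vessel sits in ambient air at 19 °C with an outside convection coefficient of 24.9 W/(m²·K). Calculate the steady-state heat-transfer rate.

Q ≈ 424 W

For a spherical shell R = (1/r₁ − 1/r₂)/(4πk); film R = 1/(h·4πr²). In series:
R_cast iron shell = (1/1.215 − 1/1.237)/(4π×58.3) = 1.998×10^-5 K/W
R_extruded polystyrene = (1/1.237 − 1/1.297)/(4π×0.0279) = 0.1067 K/W
R_outer film = 1/(h·4πr_o²) = 1/(24.9×4π×1.297²) = 0.0019 K/W
R_total = 0.1086 K/W
Q = ΔT/R_total = 46/0.1086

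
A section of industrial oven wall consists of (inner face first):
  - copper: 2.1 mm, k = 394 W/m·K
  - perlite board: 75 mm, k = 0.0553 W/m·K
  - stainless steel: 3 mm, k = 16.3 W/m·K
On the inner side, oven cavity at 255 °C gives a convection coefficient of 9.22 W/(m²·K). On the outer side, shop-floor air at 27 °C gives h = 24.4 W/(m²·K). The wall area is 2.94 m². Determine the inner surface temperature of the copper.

T ≈ 239 °C

Model the wall as resistances in series:
R_inner film = 1/(h_i·A) = 1/(9.22×2.94) = 0.03689 K/W
R_copper = L/(kA) = 0.0021/(394×2.94) = 1.813×10^-6 K/W
R_perlite board = L/(kA) = 0.075/(0.0553×2.94) = 0.4613 K/W
R_stainless steel = L/(kA) = 0.003/(16.3×2.94) = 6.26×10^-5 K/W
R_outer film = 1/(h_o·A) = 1/(24.4×2.94) = 0.01394 K/W
R_total = 0.5122 K/W;  Q = ΔT/R_total = 228/0.5122 = 445.1 W
T_interface = T_inner − Q·ΣR(inner→interface) = 255 − 445×0.03689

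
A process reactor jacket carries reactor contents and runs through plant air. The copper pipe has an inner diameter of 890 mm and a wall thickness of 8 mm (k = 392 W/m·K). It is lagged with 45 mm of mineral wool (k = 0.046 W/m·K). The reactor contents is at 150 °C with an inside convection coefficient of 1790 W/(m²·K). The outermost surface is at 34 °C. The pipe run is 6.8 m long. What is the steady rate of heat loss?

Per-layer cylindrical resistances, series-summed:
R_inner film = 1/(h_i·2πr₁L) = 1/(1790×2π×0.445×6.8) = 2.938×10^-5 K/W
R_copper pipe wall = ln(453/445)/(2π×392×6.8) = 1.064×10^-6 K/W
R_mineral wool = ln(498/453)/(2π×0.046×6.8) = 0.04819 K/W
R_total = 0.04822 K/W
Q = ΔT/R_total = 116/0.04822

Q ≈ 2410 W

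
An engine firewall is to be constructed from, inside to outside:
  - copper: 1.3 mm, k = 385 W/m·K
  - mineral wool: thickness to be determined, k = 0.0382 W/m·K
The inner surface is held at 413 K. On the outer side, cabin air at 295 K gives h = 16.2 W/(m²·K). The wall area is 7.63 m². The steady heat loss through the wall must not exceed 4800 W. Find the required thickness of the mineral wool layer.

L ≈ 4.81 mm

Treating each layer as a thermal resistance in series:
R_copper = L/(kA) = 0.0013/(385×7.63) = 4.425×10^-7 K/W
R_outer film = 1/(h_o·A) = 1/(16.2×7.63) = 0.00809 K/W
Sum of the known resistances R_other = 0.008091 K/W
Required total resistance R_tot = ΔT/Q_allow = 118/4800 = 0.02458 K/W
R_mineral wool = R_tot − R_other = 0.01649 K/W
L = R·k·A = 0.01649×0.0382×7.63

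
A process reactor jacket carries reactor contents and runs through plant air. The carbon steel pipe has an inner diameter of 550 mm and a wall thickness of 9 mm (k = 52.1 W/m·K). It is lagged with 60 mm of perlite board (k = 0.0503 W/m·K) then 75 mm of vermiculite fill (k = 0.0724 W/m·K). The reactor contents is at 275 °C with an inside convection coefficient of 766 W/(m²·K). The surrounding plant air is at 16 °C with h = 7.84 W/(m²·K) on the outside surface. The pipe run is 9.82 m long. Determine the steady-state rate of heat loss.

Per-layer cylindrical resistances, series-summed:
R_inner film = 1/(h_i·2πr₁L) = 1/(766×2π×0.275×9.82) = 7.694×10^-5 K/W
R_carbon steel pipe wall = ln(284/275)/(2π×52.1×9.82) = 1.002×10^-5 K/W
R_perlite board = ln(344/284)/(2π×0.0503×9.82) = 0.06176 K/W
R_vermiculite fill = ln(419/344)/(2π×0.0724×9.82) = 0.04415 K/W
R_outer film = 1/(h_o·2πr_oL) = 1/(7.84×2π×0.419×9.82) = 0.004934 K/W
R_total = 0.1109 K/W
Q = ΔT/R_total = 259/0.1109

Q ≈ 2330 W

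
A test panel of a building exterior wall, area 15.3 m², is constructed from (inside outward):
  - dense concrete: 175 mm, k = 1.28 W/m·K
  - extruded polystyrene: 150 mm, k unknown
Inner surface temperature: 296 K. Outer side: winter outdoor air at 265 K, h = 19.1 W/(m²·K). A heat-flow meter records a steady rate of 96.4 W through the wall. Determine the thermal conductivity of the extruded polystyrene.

Treating each layer as a thermal resistance in series:
R_dense concrete = L/(kA) = 0.175/(1.28×15.3) = 0.008936 K/W
R_outer film = 1/(h_o·A) = 1/(19.1×15.3) = 0.003422 K/W
Sum of known resistances R_other = 0.01236 K/W
Total R = ΔT/Q = 31/96.4 = 0.3216 K/W
R_extruded polystyrene = R_total − R_other = 0.3092 K/W
k = L/(R·A) = 0.15/(0.3092×15.3)

k ≈ 0.0317 W/(m·K)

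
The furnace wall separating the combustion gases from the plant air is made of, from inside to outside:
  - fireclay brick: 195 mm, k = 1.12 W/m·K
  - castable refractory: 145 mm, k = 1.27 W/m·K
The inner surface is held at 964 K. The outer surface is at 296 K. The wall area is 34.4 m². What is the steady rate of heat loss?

Q ≈ 79700 W

Thermal resistances in series:
R_fireclay brick = L/(kA) = 0.195/(1.12×34.4) = 0.005061 K/W
R_castable refractory = L/(kA) = 0.145/(1.27×34.4) = 0.003319 K/W
R_total = 0.00838 K/W
Q = ΔT / R_total = 668 / 0.00838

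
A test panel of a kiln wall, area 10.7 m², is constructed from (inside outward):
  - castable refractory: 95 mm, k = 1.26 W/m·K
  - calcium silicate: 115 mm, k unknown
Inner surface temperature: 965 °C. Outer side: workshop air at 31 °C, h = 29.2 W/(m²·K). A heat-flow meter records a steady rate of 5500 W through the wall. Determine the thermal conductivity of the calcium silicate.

k ≈ 0.0674 W/(m·K)

Model the wall as resistances in series:
R_castable refractory = L/(kA) = 0.095/(1.26×10.7) = 0.007046 K/W
R_outer film = 1/(h_o·A) = 1/(29.2×10.7) = 0.003201 K/W
Sum of known resistances R_other = 0.01025 K/W
Total R = ΔT/Q = 934/5500 = 0.1698 K/W
R_calcium silicate = R_total − R_other = 0.1596 K/W
k = L/(R·A) = 0.115/(0.1596×10.7)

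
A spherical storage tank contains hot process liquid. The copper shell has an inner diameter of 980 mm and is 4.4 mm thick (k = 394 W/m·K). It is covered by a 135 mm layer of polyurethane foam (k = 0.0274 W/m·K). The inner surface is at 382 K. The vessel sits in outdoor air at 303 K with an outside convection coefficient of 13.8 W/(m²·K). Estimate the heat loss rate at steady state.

Radial (spherical) resistances in series:
R_copper shell = (1/0.49 − 1/0.4944)/(4π×394) = 3.668×10^-6 K/W
R_polyurethane foam = (1/0.4944 − 1/0.6294)/(4π×0.0274) = 1.26 K/W
R_outer film = 1/(h·4πr_o²) = 1/(13.8×4π×0.6294²) = 0.01456 K/W
R_total = 1.275 K/W
Q = ΔT/R_total = 79/1.275

Q ≈ 62 W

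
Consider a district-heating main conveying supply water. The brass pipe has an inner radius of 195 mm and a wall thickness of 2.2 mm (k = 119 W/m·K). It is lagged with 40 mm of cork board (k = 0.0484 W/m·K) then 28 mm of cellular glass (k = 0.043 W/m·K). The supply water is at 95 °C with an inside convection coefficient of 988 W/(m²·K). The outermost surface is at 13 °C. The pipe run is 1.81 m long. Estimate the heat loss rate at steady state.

Per-layer cylindrical resistances, series-summed:
R_inner film = 1/(h_i·2πr₁L) = 1/(988×2π×0.195×1.81) = 4.564×10^-4 K/W
R_brass pipe wall = ln(197.2/195)/(2π×119×1.81) = 8.29×10^-6 K/W
R_cork board = ln(237.2/197.2)/(2π×0.0484×1.81) = 0.3355 K/W
R_cellular glass = ln(265.2/237.2)/(2π×0.043×1.81) = 0.2282 K/W
R_total = 0.5642 K/W
Q = ΔT/R_total = 82/0.5642

Q ≈ 145 W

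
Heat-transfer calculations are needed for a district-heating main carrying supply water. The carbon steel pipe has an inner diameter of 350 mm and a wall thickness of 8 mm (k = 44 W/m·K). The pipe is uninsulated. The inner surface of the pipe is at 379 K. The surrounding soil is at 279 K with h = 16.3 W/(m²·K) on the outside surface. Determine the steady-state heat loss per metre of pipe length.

q′ ≈ 1870 W/m

Radial resistances (cylindrical: R_cond = ln(r_o/r_i)/(2πkL), R_conv = 1/(h·2πrL)):
R_carbon steel pipe wall = ln(183/175)/(2π×44×1) = 1.617×10^-4 K/W
R_outer film = 1/(h_o·2πr_oL) = 1/(16.3×2π×0.183×1) = 0.05336 K/W
R_total = 0.05352 K/W
Q = ΔT/R_total = 100/0.05352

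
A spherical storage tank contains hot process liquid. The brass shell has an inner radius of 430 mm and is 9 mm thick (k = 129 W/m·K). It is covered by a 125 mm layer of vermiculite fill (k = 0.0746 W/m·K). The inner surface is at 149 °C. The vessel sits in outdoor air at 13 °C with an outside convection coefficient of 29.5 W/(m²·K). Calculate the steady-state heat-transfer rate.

Q ≈ 249 W

For a spherical shell R = (1/r₁ − 1/r₂)/(4πk); film R = 1/(h·4πr²). In series:
R_brass shell = (1/0.43 − 1/0.439)/(4π×129) = 2.941×10^-5 K/W
R_vermiculite fill = (1/0.439 − 1/0.564)/(4π×0.0746) = 0.5385 K/W
R_outer film = 1/(h·4πr_o²) = 1/(29.5×4π×0.564²) = 0.00848 K/W
R_total = 0.547 K/W
Q = ΔT/R_total = 136/0.547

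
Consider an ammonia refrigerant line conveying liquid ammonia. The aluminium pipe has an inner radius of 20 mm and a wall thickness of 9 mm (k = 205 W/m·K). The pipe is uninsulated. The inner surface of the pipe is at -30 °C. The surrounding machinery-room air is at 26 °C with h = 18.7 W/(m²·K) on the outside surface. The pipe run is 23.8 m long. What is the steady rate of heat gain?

Radial resistances (cylindrical: R_cond = ln(r_o/r_i)/(2πkL), R_conv = 1/(h·2πrL)):
R_aluminium pipe wall = ln(29/20)/(2π×205×23.8) = 1.212×10^-5 K/W
R_outer film = 1/(h_o·2πr_oL) = 1/(18.7×2π×0.029×23.8) = 0.01233 K/W
R_total = 0.01234 K/W
Q = ΔT/R_total = 56/0.01234

Q ≈ 4540 W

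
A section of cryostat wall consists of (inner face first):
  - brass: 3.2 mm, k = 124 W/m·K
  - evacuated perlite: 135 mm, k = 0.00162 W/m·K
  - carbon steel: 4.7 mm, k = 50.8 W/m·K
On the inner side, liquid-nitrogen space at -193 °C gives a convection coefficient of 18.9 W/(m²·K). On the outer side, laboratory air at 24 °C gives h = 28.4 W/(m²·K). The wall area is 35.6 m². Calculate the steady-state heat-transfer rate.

Q ≈ 92.6 W

Series thermal resistances:
R_inner film = 1/(h_i·A) = 1/(18.9×35.6) = 0.001486 K/W
R_brass = L/(kA) = 0.0032/(124×35.6) = 7.249×10^-7 K/W
R_evacuated perlite = L/(kA) = 0.135/(0.00162×35.6) = 2.341 K/W
R_carbon steel = L/(kA) = 0.0047/(50.8×35.6) = 2.599×10^-6 K/W
R_outer film = 1/(h_o·A) = 1/(28.4×35.6) = 9.891×10^-4 K/W
R_total = 2.343 K/W
Q = ΔT / R_total = 217 / 2.343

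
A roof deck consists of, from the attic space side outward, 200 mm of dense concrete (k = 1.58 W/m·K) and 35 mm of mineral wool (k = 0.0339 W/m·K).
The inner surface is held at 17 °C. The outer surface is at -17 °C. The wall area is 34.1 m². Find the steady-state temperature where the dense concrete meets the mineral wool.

T ≈ 13.3 °C

Using the resistance-network approach (series):
R_dense concrete = L/(kA) = 0.2/(1.58×34.1) = 0.003712 K/W
R_mineral wool = L/(kA) = 0.035/(0.0339×34.1) = 0.03028 K/W
R_total = 0.03399 K/W;  Q = ΔT/R_total = 34/0.03399 = 1000 W
T_interface = T_inner − Q·ΣR(inner→interface) = 17 − 1000×0.003712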